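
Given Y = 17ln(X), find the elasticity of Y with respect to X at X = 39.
Elasticity = 1/ln(39) ≈ 0.2730

Elasticity = (dY/dX) · (X/Y)

dY/dX = 17/X
At X = 39: dY/dX = 17/39, Y = 17·ln(39)

Elasticity = (17/39) · (39 / (17·ln(39))) = 1/ln(39) ≈ 0.2730

Interpretation: for a small percentage change in X, the percentage change in Y is approximately 0.27 times as large.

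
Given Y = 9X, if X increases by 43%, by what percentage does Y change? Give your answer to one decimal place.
43.0%

For Y = 9X:
If X → X(1 + 0.43)
Then Y → Y · (1 + 0.43)^1
     = Y · 1.4300

Percentage change = ((1 + 0.43)^1 − 1) × 100% = 43.0%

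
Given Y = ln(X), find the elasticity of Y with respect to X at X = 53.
Elasticity = 1/ln(53) ≈ 0.2519

Elasticity = (dY/dX) · (X/Y)

dY/dX = 1/X
At X = 53: dY/dX = 1/53, Y = ln(53)

Elasticity = (1/53) · (53 / (ln(53))) = 1/ln(53) ≈ 0.2519

Interpretation: for a small percentage change in X, the percentage change in Y is approximately 0.25 times as large.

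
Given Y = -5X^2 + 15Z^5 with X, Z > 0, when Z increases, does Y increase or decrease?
Y increases

Taking the partial derivative:
∂Y/∂Z = 75Z^4

∂Y/∂Z = 75Z^4 > 0 (assuming positive values)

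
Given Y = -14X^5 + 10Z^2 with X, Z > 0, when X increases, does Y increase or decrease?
Y decreases

Taking the partial derivative:
∂Y/∂X = -70X^4

∂Y/∂X = -70X^4 < 0 (assuming positive values)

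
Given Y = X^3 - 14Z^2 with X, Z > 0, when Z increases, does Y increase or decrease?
Y decreases

Taking the partial derivative:
∂Y/∂Z = -28Z

∂Y/∂Z = -28Z < 0 (assuming positive values)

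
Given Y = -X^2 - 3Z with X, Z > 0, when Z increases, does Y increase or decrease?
Y decreases

Taking the partial derivative:
∂Y/∂Z = -3

∂Y/∂Z = -3 < 0 (assuming positive values)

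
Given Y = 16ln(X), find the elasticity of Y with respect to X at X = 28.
Elasticity = 1/ln(28) ≈ 0.3001

Elasticity = (dY/dX) · (X/Y)

dY/dX = 16/X
At X = 28: dY/dX = 4/7, Y = 16·ln(28)

Elasticity = (4/7) · (28 / (16·ln(28))) = 1/ln(28) ≈ 0.3001

Interpretation: for a small percentage change in X, the percentage change in Y is approximately 0.30 times as large.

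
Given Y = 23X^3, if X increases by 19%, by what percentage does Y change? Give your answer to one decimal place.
68.5%

For Y = 23X^3:
If X → X(1 + 0.19)
Then Y → Y · (1 + 0.19)^3
     ≈ Y · 1.6852

Percentage change = ((1 + 0.19)^3 − 1) × 100% ≈ 68.5%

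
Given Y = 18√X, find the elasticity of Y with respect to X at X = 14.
Elasticity = 1/2

Elasticity = (dY/dX) · (X/Y)

dY/dX = 9/√X
At X = 14: dY/dX = 9·√14/14, Y = 18·√14

Elasticity = (9·√14/14) · (14 / (18·√14)) = 1/2

Interpretation: for a small percentage change in X, the percentage change in Y is approximately 0.50 times as large.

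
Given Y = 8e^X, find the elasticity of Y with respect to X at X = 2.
Elasticity = 2

Elasticity = (dY/dX) · (X/Y)

dY/dX = 8·e^X
At X = 2: dY/dX = 8·e^2, Y = 8·e^2

Elasticity = (8·e^2) · (2 / (8·e^2)) = 2

Interpretation: for a small percentage change in X, the percentage change in Y is approximately 2.00 times as large.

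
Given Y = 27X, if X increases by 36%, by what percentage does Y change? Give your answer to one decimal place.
36.0%

For Y = 27X:
If X → X(1 + 0.36)
Then Y → Y · (1 + 0.36)^1
     = Y · 1.3600

Percentage change = ((1 + 0.36)^1 − 1) × 100% = 36.0%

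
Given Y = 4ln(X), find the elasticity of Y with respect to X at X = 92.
Elasticity = 1/ln(92) ≈ 0.2212

Elasticity = (dY/dX) · (X/Y)

dY/dX = 4/X
At X = 92: dY/dX = 1/23, Y = 4·ln(92)

Elasticity = (1/23) · (92 / (4·ln(92))) = 1/ln(92) ≈ 0.2212

Interpretation: for a small percentage change in X, the percentage change in Y is approximately 0.22 times as large.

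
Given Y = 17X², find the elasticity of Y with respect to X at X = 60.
Elasticity = 2

Elasticity = (dY/dX) · (X/Y)

dY/dX = 34·X
At X = 60: dY/dX = 2040, Y = 61200

Elasticity = 2040 · (60 / 61200) = 2

Interpretation: for a small percentage change in X, the percentage change in Y is approximately 2.00 times as large.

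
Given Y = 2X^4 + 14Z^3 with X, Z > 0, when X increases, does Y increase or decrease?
Y increases

Taking the partial derivative:
∂Y/∂X = 8X^3

∂Y/∂X = 8X^3 > 0 (assuming positive values)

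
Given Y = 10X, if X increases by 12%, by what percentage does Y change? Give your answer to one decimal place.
12.0%

For Y = 10X:
If X → X(1 + 0.12)
Then Y → Y · (1 + 0.12)^1
     = Y · 1.1200

Percentage change = ((1 + 0.12)^1 − 1) × 100% = 12.0%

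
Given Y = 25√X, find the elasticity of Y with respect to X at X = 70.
Elasticity = 1/2

Elasticity = (dY/dX) · (X/Y)

dY/dX = 25/(2·√X)
At X = 70: dY/dX = 5·√70/28, Y = 25·√70

Elasticity = (5·√70/28) · (70 / (25·√70)) = 1/2

Interpretation: for a small percentage change in X, the percentage change in Y is approximately 0.50 times as large.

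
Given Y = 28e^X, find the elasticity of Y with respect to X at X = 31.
Elasticity = 31

Elasticity = (dY/dX) · (X/Y)

dY/dX = 28·e^X
At X = 31: dY/dX = 28·e^31, Y = 28·e^31

Elasticity = (28·e^31) · (31 / (28·e^31)) = 31

Interpretation: for a small percentage change in X, the percentage change in Y is approximately 31.00 times as large.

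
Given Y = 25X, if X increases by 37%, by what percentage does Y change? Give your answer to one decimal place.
37.0%

For Y = 25X:
If X → X(1 + 0.37)
Then Y → Y · (1 + 0.37)^1
     = Y · 1.3700

Percentage change = ((1 + 0.37)^1 − 1) × 100% = 37.0%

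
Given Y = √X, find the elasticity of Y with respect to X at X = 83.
Elasticity = 1/2

Elasticity = (dY/dX) · (X/Y)

dY/dX = 1/(2·√X)
At X = 83: dY/dX = √83/166, Y = √83

Elasticity = (√83/166) · (83 / (√83)) = 1/2

Interpretation: for a small percentage change in X, the percentage change in Y is approximately 0.50 times as large.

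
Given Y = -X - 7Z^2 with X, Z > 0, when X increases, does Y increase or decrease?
Y decreases

Taking the partial derivative:
∂Y/∂X = -1

∂Y/∂X = -1 < 0 (assuming positive values)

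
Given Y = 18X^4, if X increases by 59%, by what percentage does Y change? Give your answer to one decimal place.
539.1%

For Y = 18X^4:
If X → X(1 + 0.59)
Then Y → Y · (1 + 0.59)^4
     ≈ Y · 6.3913

Percentage change = ((1 + 0.59)^4 − 1) × 100% ≈ 539.1%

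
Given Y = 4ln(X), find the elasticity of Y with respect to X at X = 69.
Elasticity = 1/ln(69) ≈ 0.2362

Elasticity = (dY/dX) · (X/Y)

dY/dX = 4/X
At X = 69: dY/dX = 4/69, Y = 4·ln(69)

Elasticity = (4/69) · (69 / (4·ln(69))) = 1/ln(69) ≈ 0.2362

Interpretation: for a small percentage change in X, the percentage change in Y is approximately 0.24 times as large.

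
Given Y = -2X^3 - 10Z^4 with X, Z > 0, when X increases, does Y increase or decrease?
Y decreases

Taking the partial derivative:
∂Y/∂X = -6X^2

∂Y/∂X = -6X^2 < 0 (assuming positive values)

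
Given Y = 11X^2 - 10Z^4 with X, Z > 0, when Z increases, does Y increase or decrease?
Y decreases

Taking the partial derivative:
∂Y/∂Z = -40Z^3

∂Y/∂Z = -40Z^3 < 0 (assuming positive values)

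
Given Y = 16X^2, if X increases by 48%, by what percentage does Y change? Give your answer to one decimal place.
119.0%

For Y = 16X^2:
If X → X(1 + 0.48)
Then Y → Y · (1 + 0.48)^2
     = Y · 2.1904

Percentage change = ((1 + 0.48)^2 − 1) × 100% ≈ 119.0%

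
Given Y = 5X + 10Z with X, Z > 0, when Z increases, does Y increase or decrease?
Y increases

Taking the partial derivative:
∂Y/∂Z = 10

∂Y/∂Z = 10 > 0 (assuming positive values)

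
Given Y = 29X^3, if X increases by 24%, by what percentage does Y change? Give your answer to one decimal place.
90.7%

For Y = 29X^3:
If X → X(1 + 0.24)
Then Y → Y · (1 + 0.24)^3
     ≈ Y · 1.9066

Percentage change = ((1 + 0.24)^3 − 1) × 100% ≈ 90.7%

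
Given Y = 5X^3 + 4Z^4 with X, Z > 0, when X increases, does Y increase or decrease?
Y increases

Taking the partial derivative:
∂Y/∂X = 15X^2

∂Y/∂X = 15X^2 > 0 (assuming positive values)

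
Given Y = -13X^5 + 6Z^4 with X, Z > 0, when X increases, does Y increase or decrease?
Y decreases

Taking the partial derivative:
∂Y/∂X = -65X^4

∂Y/∂X = -65X^4 < 0 (assuming positive values)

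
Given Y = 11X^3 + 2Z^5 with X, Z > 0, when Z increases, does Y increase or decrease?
Y increases

Taking the partial derivative:
∂Y/∂Z = 10Z^4

∂Y/∂Z = 10Z^4 > 0 (assuming positive values)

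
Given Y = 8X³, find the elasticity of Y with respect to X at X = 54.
Elasticity = 3

Elasticity = (dY/dX) · (X/Y)

dY/dX = 24·X²
At X = 54: dY/dX = 69984, Y = 1259712

Elasticity = 69984 · (54 / 1259712) = 3

Interpretation: for a small percentage change in X, the percentage change in Y is approximately 3.00 times as large.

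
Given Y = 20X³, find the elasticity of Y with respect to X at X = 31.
Elasticity = 3

Elasticity = (dY/dX) · (X/Y)

dY/dX = 60·X²
At X = 31: dY/dX = 57660, Y = 595820

Elasticity = 57660 · (31 / 595820) = 3

Interpretation: for a small percentage change in X, the percentage change in Y is approximately 3.00 times as large.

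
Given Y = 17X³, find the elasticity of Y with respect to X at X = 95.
Elasticity = 3

Elasticity = (dY/dX) · (X/Y)

dY/dX = 51·X²
At X = 95: dY/dX = 460275, Y = 14575375

Elasticity = 460275 · (95 / 14575375) = 3

Interpretation: for a small percentage change in X, the percentage change in Y is approximately 3.00 times as large.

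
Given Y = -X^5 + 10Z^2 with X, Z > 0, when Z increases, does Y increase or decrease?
Y increases

Taking the partial derivative:
∂Y/∂Z = 20Z

∂Y/∂Z = 20Z > 0 (assuming positive values)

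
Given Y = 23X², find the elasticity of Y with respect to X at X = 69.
Elasticity = 2

Elasticity = (dY/dX) · (X/Y)

dY/dX = 46·X
At X = 69: dY/dX = 3174, Y = 109503

Elasticity = 3174 · (69 / 109503) = 2

Interpretation: for a small percentage change in X, the percentage change in Y is approximately 2.00 times as large.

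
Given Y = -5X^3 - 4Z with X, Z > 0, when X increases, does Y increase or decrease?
Y decreases

Taking the partial derivative:
∂Y/∂X = -15X^2

∂Y/∂X = -15X^2 < 0 (assuming positive values)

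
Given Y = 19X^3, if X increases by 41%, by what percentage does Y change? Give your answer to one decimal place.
180.3%

For Y = 19X^3:
If X → X(1 + 0.41)
Then Y → Y · (1 + 0.41)^3
     ≈ Y · 2.8032

Percentage change = ((1 + 0.41)^3 − 1) × 100% ≈ 180.3%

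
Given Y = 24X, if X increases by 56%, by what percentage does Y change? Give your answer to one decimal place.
56.0%

For Y = 24X:
If X → X(1 + 0.56)
Then Y → Y · (1 + 0.56)^1
     = Y · 1.5600

Percentage change = ((1 + 0.56)^1 − 1) × 100% = 56.0%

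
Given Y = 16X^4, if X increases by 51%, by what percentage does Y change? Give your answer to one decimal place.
419.9%

For Y = 16X^4:
If X → X(1 + 0.51)
Then Y → Y · (1 + 0.51)^4
     ≈ Y · 5.1989

Percentage change = ((1 + 0.51)^4 − 1) × 100% ≈ 419.9%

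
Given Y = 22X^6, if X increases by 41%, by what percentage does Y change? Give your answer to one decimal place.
685.8%

For Y = 22X^6:
If X → X(1 + 0.41)
Then Y → Y · (1 + 0.41)^6
     ≈ Y · 7.8580

Percentage change = ((1 + 0.41)^6 − 1) × 100% ≈ 685.8%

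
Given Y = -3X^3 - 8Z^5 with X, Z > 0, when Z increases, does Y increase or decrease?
Y decreases

Taking the partial derivative:
∂Y/∂Z = -40Z^4

∂Y/∂Z = -40Z^4 < 0 (assuming positive values)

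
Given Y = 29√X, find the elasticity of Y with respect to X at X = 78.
Elasticity = 1/2

Elasticity = (dY/dX) · (X/Y)

dY/dX = 29/(2·√X)
At X = 78: dY/dX = 29·√78/156, Y = 29·√78

Elasticity = (29·√78/156) · (78 / (29·√78)) = 1/2

Interpretation: for a small percentage change in X, the percentage change in Y is approximately 0.50 times as large.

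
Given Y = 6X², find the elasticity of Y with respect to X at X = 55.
Elasticity = 2

Elasticity = (dY/dX) · (X/Y)

dY/dX = 12·X
At X = 55: dY/dX = 660, Y = 18150

Elasticity = 660 · (55 / 18150) = 2

Interpretation: for a small percentage change in X, the percentage change in Y is approximately 2.00 times as large.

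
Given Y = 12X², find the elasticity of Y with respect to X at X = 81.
Elasticity = 2

Elasticity = (dY/dX) · (X/Y)

dY/dX = 24·X
At X = 81: dY/dX = 1944, Y = 78732

Elasticity = 1944 · (81 / 78732) = 2

Interpretation: for a small percentage change in X, the percentage change in Y is approximately 2.00 times as large.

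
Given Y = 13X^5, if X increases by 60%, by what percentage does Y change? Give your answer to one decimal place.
948.6%

For Y = 13X^5:
If X → X(1 + 0.6)
Then Y → Y · (1 + 0.6)^5
     ≈ Y · 10.4858

Percentage change = ((1 + 0.6)^5 − 1) × 100% ≈ 948.6%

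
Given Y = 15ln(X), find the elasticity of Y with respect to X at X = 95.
Elasticity = 1/ln(95) ≈ 0.2196

Elasticity = (dY/dX) · (X/Y)

dY/dX = 15/X
At X = 95: dY/dX = 3/19, Y = 15·ln(95)

Elasticity = (3/19) · (95 / (15·ln(95))) = 1/ln(95) ≈ 0.2196

Interpretation: for a small percentage change in X, the percentage change in Y is approximately 0.22 times as large.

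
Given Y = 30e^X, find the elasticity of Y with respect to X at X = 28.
Elasticity = 28

Elasticity = (dY/dX) · (X/Y)

dY/dX = 30·e^X
At X = 28: dY/dX = 30·e^28, Y = 30·e^28

Elasticity = (30·e^28) · (28 / (30·e^28)) = 28

Interpretation: for a small percentage change in X, the percentage change in Y is approximately 28.00 times as large.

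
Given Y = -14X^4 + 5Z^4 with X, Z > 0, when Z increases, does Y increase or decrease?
Y increases

Taking the partial derivative:
∂Y/∂Z = 20Z^3

∂Y/∂Z = 20Z^3 > 0 (assuming positive values)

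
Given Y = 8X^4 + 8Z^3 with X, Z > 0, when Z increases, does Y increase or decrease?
Y increases

Taking the partial derivative:
∂Y/∂Z = 24Z^2

∂Y/∂Z = 24Z^2 > 0 (assuming positive values)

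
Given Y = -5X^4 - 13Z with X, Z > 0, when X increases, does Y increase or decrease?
Y decreases

Taking the partial derivative:
∂Y/∂X = -20X^3

∂Y/∂X = -20X^3 < 0 (assuming positive values)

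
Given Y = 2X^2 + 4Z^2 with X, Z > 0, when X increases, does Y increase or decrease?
Y increases

Taking the partial derivative:
∂Y/∂X = 4X

∂Y/∂X = 4X > 0 (assuming positive values)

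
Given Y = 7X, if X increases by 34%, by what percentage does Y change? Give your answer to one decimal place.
34.0%

For Y = 7X:
If X → X(1 + 0.34)
Then Y → Y · (1 + 0.34)^1
     = Y · 1.3400

Percentage change = ((1 + 0.34)^1 − 1) × 100% = 34.0%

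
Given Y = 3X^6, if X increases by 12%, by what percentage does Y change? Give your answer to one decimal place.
97.4%

For Y = 3X^6:
If X → X(1 + 0.12)
Then Y → Y · (1 + 0.12)^6
     ≈ Y · 1.9738

Percentage change = ((1 + 0.12)^6 − 1) × 100% ≈ 97.4%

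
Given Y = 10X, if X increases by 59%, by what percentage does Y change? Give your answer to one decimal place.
59.0%

For Y = 10X:
If X → X(1 + 0.59)
Then Y → Y · (1 + 0.59)^1
     = Y · 1.5900

Percentage change = ((1 + 0.59)^1 − 1) × 100% = 59.0%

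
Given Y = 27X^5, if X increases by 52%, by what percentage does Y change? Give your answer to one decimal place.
711.4%

For Y = 27X^5:
If X → X(1 + 0.52)
Then Y → Y · (1 + 0.52)^5
     ≈ Y · 8.1137

Percentage change = ((1 + 0.52)^5 − 1) × 100% ≈ 711.4%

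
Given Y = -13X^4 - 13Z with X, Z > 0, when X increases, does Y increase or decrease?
Y decreases

Taking the partial derivative:
∂Y/∂X = -52X^3

∂Y/∂X = -52X^3 < 0 (assuming positive values)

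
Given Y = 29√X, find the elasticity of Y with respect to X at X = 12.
Elasticity = 1/2

Elasticity = (dY/dX) · (X/Y)

dY/dX = 29/(2·√X)
At X = 12: dY/dX = 29·√3/12, Y = 58·√3

Elasticity = (29·√3/12) · (12 / (58·√3)) = 1/2

Interpretation: for a small percentage change in X, the percentage change in Y is approximately 0.50 times as large.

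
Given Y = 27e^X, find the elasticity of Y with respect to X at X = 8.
Elasticity = 8

Elasticity = (dY/dX) · (X/Y)

dY/dX = 27·e^X
At X = 8: dY/dX = 27·e^8, Y = 27·e^8

Elasticity = (27·e^8) · (8 / (27·e^8)) = 8

Interpretation: for a small percentage change in X, the percentage change in Y is approximately 8.00 times as large.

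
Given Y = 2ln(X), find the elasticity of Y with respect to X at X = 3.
Elasticity = 1/ln(3) ≈ 0.9102

Elasticity = (dY/dX) · (X/Y)

dY/dX = 2/X
At X = 3: dY/dX = 2/3, Y = 2·ln(3)

Elasticity = (2/3) · (3 / (2·ln(3))) = 1/ln(3) ≈ 0.9102

Interpretation: for a small percentage change in X, the percentage change in Y is approximately 0.91 times as large.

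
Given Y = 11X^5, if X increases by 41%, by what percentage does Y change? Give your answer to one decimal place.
457.3%

For Y = 11X^5:
If X → X(1 + 0.41)
Then Y → Y · (1 + 0.41)^5
     ≈ Y · 5.5731

Percentage change = ((1 + 0.41)^5 − 1) × 100% ≈ 457.3%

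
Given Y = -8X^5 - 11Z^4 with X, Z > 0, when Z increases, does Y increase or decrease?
Y decreases

Taking the partial derivative:
∂Y/∂Z = -44Z^3

∂Y/∂Z = -44Z^3 < 0 (assuming positive values)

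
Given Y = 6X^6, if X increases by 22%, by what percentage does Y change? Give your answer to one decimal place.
229.7%

For Y = 6X^6:
If X → X(1 + 0.22)
Then Y → Y · (1 + 0.22)^6
     ≈ Y · 3.2973

Percentage change = ((1 + 0.22)^6 − 1) × 100% ≈ 229.7%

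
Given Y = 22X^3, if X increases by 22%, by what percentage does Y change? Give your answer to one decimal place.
81.6%

For Y = 22X^3:
If X → X(1 + 0.22)
Then Y → Y · (1 + 0.22)^3
     ≈ Y · 1.8158

Percentage change = ((1 + 0.22)^3 − 1) × 100% ≈ 81.6%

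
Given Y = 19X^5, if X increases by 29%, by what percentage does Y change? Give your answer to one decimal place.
257.2%

For Y = 19X^5:
If X → X(1 + 0.29)
Then Y → Y · (1 + 0.29)^5
     ≈ Y · 3.5723

Percentage change = ((1 + 0.29)^5 − 1) × 100% ≈ 257.2%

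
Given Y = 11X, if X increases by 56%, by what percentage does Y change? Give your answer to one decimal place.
56.0%

For Y = 11X:
If X → X(1 + 0.56)
Then Y → Y · (1 + 0.56)^1
     = Y · 1.5600

Percentage change = ((1 + 0.56)^1 − 1) × 100% = 56.0%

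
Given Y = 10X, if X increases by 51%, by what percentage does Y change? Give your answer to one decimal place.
51.0%

For Y = 10X:
If X → X(1 + 0.51)
Then Y → Y · (1 + 0.51)^1
     = Y · 1.5100

Percentage change = ((1 + 0.51)^1 − 1) × 100% = 51.0%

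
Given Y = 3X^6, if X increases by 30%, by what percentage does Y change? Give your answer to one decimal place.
382.7%

For Y = 3X^6:
If X → X(1 + 0.3)
Then Y → Y · (1 + 0.3)^6
     ≈ Y · 4.8268

Percentage change = ((1 + 0.3)^6 − 1) × 100% ≈ 382.7%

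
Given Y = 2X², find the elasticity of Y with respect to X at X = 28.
Elasticity = 2

Elasticity = (dY/dX) · (X/Y)

dY/dX = 4·X
At X = 28: dY/dX = 112, Y = 1568

Elasticity = 112 · (28 / 1568) = 2

Interpretation: for a small percentage change in X, the percentage change in Y is approximately 2.00 times as large.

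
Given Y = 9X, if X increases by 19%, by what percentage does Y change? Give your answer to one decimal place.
19.0%

For Y = 9X:
If X → X(1 + 0.19)
Then Y → Y · (1 + 0.19)^1
     = Y · 1.1900

Percentage change = ((1 + 0.19)^1 − 1) × 100% = 19.0%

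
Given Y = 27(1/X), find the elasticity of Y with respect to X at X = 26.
Elasticity = -1

Elasticity = (dY/dX) · (X/Y)

dY/dX = -27/X²
At X = 26: dY/dX = -27/676, Y = 27/26

Elasticity = (-27/676) · (26 / (27/26)) = -1

Interpretation: for a small percentage change in X, the percentage change in Y is approximately -1.00 times as large.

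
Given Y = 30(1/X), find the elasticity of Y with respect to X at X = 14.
Elasticity = -1

Elasticity = (dY/dX) · (X/Y)

dY/dX = -30/X²
At X = 14: dY/dX = -15/98, Y = 15/7

Elasticity = (-15/98) · (14 / (15/7)) = -1

Interpretation: for a small percentage change in X, the percentage change in Y is approximately -1.00 times as large.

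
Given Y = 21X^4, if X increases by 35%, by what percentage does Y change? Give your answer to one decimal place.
232.2%

For Y = 21X^4:
If X → X(1 + 0.35)
Then Y → Y · (1 + 0.35)^4
     ≈ Y · 3.3215

Percentage change = ((1 + 0.35)^4 − 1) × 100% ≈ 232.2%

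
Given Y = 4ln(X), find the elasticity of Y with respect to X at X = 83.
Elasticity = 1/ln(83) ≈ 0.2263

Elasticity = (dY/dX) · (X/Y)

dY/dX = 4/X
At X = 83: dY/dX = 4/83, Y = 4·ln(83)

Elasticity = (4/83) · (83 / (4·ln(83))) = 1/ln(83) ≈ 0.2263

Interpretation: for a small percentage change in X, the percentage change in Y is approximately 0.23 times as large.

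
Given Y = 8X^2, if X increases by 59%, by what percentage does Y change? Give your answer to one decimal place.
152.8%

For Y = 8X^2:
If X → X(1 + 0.59)
Then Y → Y · (1 + 0.59)^2
     = Y · 2.5281

Percentage change = ((1 + 0.59)^2 − 1) × 100% ≈ 152.8%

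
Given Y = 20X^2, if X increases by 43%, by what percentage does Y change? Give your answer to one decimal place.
104.5%

For Y = 20X^2:
If X → X(1 + 0.43)
Then Y → Y · (1 + 0.43)^2
     = Y · 2.0449

Percentage change = ((1 + 0.43)^2 − 1) × 100% ≈ 104.5%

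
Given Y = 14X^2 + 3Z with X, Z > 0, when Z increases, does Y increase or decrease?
Y increases

Taking the partial derivative:
∂Y/∂Z = 3

∂Y/∂Z = 3 > 0 (assuming positive values)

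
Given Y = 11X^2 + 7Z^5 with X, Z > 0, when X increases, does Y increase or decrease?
Y increases

Taking the partial derivative:
∂Y/∂X = 22X

∂Y/∂X = 22X > 0 (assuming positive values)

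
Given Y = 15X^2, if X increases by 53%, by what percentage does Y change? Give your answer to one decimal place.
134.1%

For Y = 15X^2:
If X → X(1 + 0.53)
Then Y → Y · (1 + 0.53)^2
     = Y · 2.3409

Percentage change = ((1 + 0.53)^2 − 1) × 100% ≈ 134.1%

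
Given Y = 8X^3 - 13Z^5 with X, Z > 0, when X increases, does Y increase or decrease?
Y increases

Taking the partial derivative:
∂Y/∂X = 24X^2

∂Y/∂X = 24X^2 > 0 (assuming positive values)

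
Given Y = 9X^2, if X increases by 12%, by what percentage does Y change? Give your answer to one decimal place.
25.4%

For Y = 9X^2:
If X → X(1 + 0.12)
Then Y → Y · (1 + 0.12)^2
     = Y · 1.2544

Percentage change = ((1 + 0.12)^2 − 1) × 100% ≈ 25.4%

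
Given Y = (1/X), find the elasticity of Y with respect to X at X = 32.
Elasticity = -1

Elasticity = (dY/dX) · (X/Y)

dY/dX = -1/X²
At X = 32: dY/dX = -1/1024, Y = 1/32

Elasticity = (-1/1024) · (32 / (1/32)) = -1

Interpretation: for a small percentage change in X, the percentage change in Y is approximately -1.00 times as large.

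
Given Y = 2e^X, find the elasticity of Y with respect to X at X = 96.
Elasticity = 96

Elasticity = (dY/dX) · (X/Y)

dY/dX = 2·e^X
At X = 96: dY/dX = 2·e^96, Y = 2·e^96

Elasticity = (2·e^96) · (96 / (2·e^96)) = 96

Interpretation: for a small percentage change in X, the percentage change in Y is approximately 96.00 times as large.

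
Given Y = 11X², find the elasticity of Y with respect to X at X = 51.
Elasticity = 2

Elasticity = (dY/dX) · (X/Y)

dY/dX = 22·X
At X = 51: dY/dX = 1122, Y = 28611

Elasticity = 1122 · (51 / 28611) = 2

Interpretation: for a small percentage change in X, the percentage change in Y is approximately 2.00 times as large.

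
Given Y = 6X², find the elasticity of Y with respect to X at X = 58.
Elasticity = 2

Elasticity = (dY/dX) · (X/Y)

dY/dX = 12·X
At X = 58: dY/dX = 696, Y = 20184

Elasticity = 696 · (58 / 20184) = 2

Interpretation: for a small percentage change in X, the percentage change in Y is approximately 2.00 times as large.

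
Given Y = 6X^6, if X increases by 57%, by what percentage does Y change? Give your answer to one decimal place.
1397.6%

For Y = 6X^6:
If X → X(1 + 0.57)
Then Y → Y · (1 + 0.57)^6
     ≈ Y · 14.9761

Percentage change = ((1 + 0.57)^6 − 1) × 100% ≈ 1397.6%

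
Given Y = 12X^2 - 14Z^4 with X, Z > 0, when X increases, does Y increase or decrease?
Y increases

Taking the partial derivative:
∂Y/∂X = 24X

∂Y/∂X = 24X > 0 (assuming positive values)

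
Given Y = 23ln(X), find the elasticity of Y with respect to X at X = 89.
Elasticity = 1/ln(89) ≈ 0.2228

Elasticity = (dY/dX) · (X/Y)

dY/dX = 23/X
At X = 89: dY/dX = 23/89, Y = 23·ln(89)

Elasticity = (23/89) · (89 / (23·ln(89))) = 1/ln(89) ≈ 0.2228

Interpretation: for a small percentage change in X, the percentage change in Y is approximately 0.22 times as large.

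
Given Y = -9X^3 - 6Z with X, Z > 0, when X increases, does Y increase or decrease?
Y decreases

Taking the partial derivative:
∂Y/∂X = -27X^2

∂Y/∂X = -27X^2 < 0 (assuming positive values)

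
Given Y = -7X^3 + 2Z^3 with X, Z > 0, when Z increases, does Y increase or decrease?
Y increases

Taking the partial derivative:
∂Y/∂Z = 6Z^2

∂Y/∂Z = 6Z^2 > 0 (assuming positive values)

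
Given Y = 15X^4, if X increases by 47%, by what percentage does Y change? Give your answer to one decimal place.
366.9%

For Y = 15X^4:
If X → X(1 + 0.47)
Then Y → Y · (1 + 0.47)^4
     ≈ Y · 4.6695

Percentage change = ((1 + 0.47)^4 − 1) × 100% ≈ 366.9%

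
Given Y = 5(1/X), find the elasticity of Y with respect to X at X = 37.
Elasticity = -1

Elasticity = (dY/dX) · (X/Y)

dY/dX = -5/X²
At X = 37: dY/dX = -5/1369, Y = 5/37

Elasticity = (-5/1369) · (37 / (5/37)) = -1

Interpretation: for a small percentage change in X, the percentage change in Y is approximately -1.00 times as large.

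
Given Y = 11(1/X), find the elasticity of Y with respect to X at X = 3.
Elasticity = -1

Elasticity = (dY/dX) · (X/Y)

dY/dX = -11/X²
At X = 3: dY/dX = -11/9, Y = 11/3

Elasticity = (-11/9) · (3 / (11/3)) = -1

Interpretation: for a small percentage change in X, the percentage change in Y is approximately -1.00 times as large.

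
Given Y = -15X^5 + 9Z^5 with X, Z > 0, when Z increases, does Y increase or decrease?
Y increases

Taking the partial derivative:
∂Y/∂Z = 45Z^4

∂Y/∂Z = 45Z^4 > 0 (assuming positive values)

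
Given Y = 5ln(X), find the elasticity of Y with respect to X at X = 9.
Elasticity = 1/ln(9) ≈ 0.4551

Elasticity = (dY/dX) · (X/Y)

dY/dX = 5/X
At X = 9: dY/dX = 5/9, Y = 5·ln(9)

Elasticity = (5/9) · (9 / (5·ln(9))) = 1/ln(9) ≈ 0.4551

Interpretation: for a small percentage change in X, the percentage change in Y is approximately 0.46 times as large.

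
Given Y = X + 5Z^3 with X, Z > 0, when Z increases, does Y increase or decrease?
Y increases

Taking the partial derivative:
∂Y/∂Z = 15Z^2

∂Y/∂Z = 15Z^2 > 0 (assuming positive values)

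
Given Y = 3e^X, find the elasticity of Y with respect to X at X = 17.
Elasticity = 17

Elasticity = (dY/dX) · (X/Y)

dY/dX = 3·e^X
At X = 17: dY/dX = 3·e^17, Y = 3·e^17

Elasticity = (3·e^17) · (17 / (3·e^17)) = 17

Interpretation: for a small percentage change in X, the percentage change in Y is approximately 17.00 times as large.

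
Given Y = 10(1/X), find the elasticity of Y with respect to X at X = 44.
Elasticity = -1

Elasticity = (dY/dX) · (X/Y)

dY/dX = -10/X²
At X = 44: dY/dX = -5/968, Y = 5/22

Elasticity = (-5/968) · (44 / (5/22)) = -1

Interpretation: for a small percentage change in X, the percentage change in Y is approximately -1.00 times as large.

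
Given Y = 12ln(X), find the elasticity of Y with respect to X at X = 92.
Elasticity = 1/ln(92) ≈ 0.2212

Elasticity = (dY/dX) · (X/Y)

dY/dX = 12/X
At X = 92: dY/dX = 3/23, Y = 12·ln(92)

Elasticity = (3/23) · (92 / (12·ln(92))) = 1/ln(92) ≈ 0.2212

Interpretation: for a small percentage change in X, the percentage change in Y is approximately 0.22 times as large.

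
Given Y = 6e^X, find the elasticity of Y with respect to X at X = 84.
Elasticity = 84

Elasticity = (dY/dX) · (X/Y)

dY/dX = 6·e^X
At X = 84: dY/dX = 6·e^84, Y = 6·e^84

Elasticity = (6·e^84) · (84 / (6·e^84)) = 84

Interpretation: for a small percentage change in X, the percentage change in Y is approximately 84.00 times as large.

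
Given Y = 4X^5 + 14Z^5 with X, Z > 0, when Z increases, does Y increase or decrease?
Y increases

Taking the partial derivative:
∂Y/∂Z = 70Z^4

∂Y/∂Z = 70Z^4 > 0 (assuming positive values)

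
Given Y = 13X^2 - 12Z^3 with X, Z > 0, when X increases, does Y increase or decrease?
Y increases

Taking the partial derivative:
∂Y/∂X = 26X

∂Y/∂X = 26X > 0 (assuming positive values)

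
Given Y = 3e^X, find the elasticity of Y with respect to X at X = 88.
Elasticity = 88

Elasticity = (dY/dX) · (X/Y)

dY/dX = 3·e^X
At X = 88: dY/dX = 3·e^88, Y = 3·e^88

Elasticity = (3·e^88) · (88 / (3·e^88)) = 88

Interpretation: for a small percentage change in X, the percentage change in Y is approximately 88.00 times as large.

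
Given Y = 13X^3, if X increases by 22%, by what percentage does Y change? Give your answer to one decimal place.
81.6%

For Y = 13X^3:
If X → X(1 + 0.22)
Then Y → Y · (1 + 0.22)^3
     ≈ Y · 1.8158

Percentage change = ((1 + 0.22)^3 − 1) × 100% ≈ 81.6%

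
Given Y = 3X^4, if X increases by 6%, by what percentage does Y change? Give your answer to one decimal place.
26.2%

For Y = 3X^4:
If X → X(1 + 0.06)
Then Y → Y · (1 + 0.06)^4
     ≈ Y · 1.2625

Percentage change = ((1 + 0.06)^4 − 1) × 100% ≈ 26.2%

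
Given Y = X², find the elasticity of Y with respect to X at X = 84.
Elasticity = 2

Elasticity = (dY/dX) · (X/Y)

dY/dX = 2·X
At X = 84: dY/dX = 168, Y = 7056

Elasticity = 168 · (84 / 7056) = 2

Interpretation: for a small percentage change in X, the percentage change in Y is approximately 2.00 times as large.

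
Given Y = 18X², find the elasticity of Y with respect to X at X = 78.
Elasticity = 2

Elasticity = (dY/dX) · (X/Y)

dY/dX = 36·X
At X = 78: dY/dX = 2808, Y = 109512

Elasticity = 2808 · (78 / 109512) = 2

Interpretation: for a small percentage change in X, the percentage change in Y is approximately 2.00 times as large.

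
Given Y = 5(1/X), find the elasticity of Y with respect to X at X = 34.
Elasticity = -1

Elasticity = (dY/dX) · (X/Y)

dY/dX = -5/X²
At X = 34: dY/dX = -5/1156, Y = 5/34

Elasticity = (-5/1156) · (34 / (5/34)) = -1

Interpretation: for a small percentage change in X, the percentage change in Y is approximately -1.00 times as large.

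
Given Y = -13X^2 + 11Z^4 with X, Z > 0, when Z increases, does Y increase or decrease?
Y increases

Taking the partial derivative:
∂Y/∂Z = 44Z^3

∂Y/∂Z = 44Z^3 > 0 (assuming positive values)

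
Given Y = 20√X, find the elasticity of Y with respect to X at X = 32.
Elasticity = 1/2

Elasticity = (dY/dX) · (X/Y)

dY/dX = 10/√X
At X = 32: dY/dX = 5·√2/4, Y = 80·√2

Elasticity = (5·√2/4) · (32 / (80·√2)) = 1/2

Interpretation: for a small percentage change in X, the percentage change in Y is approximately 0.50 times as large.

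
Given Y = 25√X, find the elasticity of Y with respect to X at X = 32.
Elasticity = 1/2

Elasticity = (dY/dX) · (X/Y)

dY/dX = 25/(2·√X)
At X = 32: dY/dX = 25·√2/16, Y = 100·√2

Elasticity = (25·√2/16) · (32 / (100·√2)) = 1/2

Interpretation: for a small percentage change in X, the percentage change in Y is approximately 0.50 times as large.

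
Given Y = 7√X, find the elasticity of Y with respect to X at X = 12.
Elasticity = 1/2

Elasticity = (dY/dX) · (X/Y)

dY/dX = 7/(2·√X)
At X = 12: dY/dX = 7·√3/12, Y = 14·√3

Elasticity = (7·√3/12) · (12 / (14·√3)) = 1/2

Interpretation: for a small percentage change in X, the percentage change in Y is approximately 0.50 times as large.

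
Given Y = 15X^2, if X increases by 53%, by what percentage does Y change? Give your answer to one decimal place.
134.1%

For Y = 15X^2:
If X → X(1 + 0.53)
Then Y → Y · (1 + 0.53)^2
     = Y · 2.3409

Percentage change = ((1 + 0.53)^2 − 1) × 100% ≈ 134.1%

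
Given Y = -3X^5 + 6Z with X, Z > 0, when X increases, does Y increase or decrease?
Y decreases

Taking the partial derivative:
∂Y/∂X = -15X^4

∂Y/∂X = -15X^4 < 0 (assuming positive values)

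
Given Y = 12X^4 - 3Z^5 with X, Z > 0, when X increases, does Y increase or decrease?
Y increases

Taking the partial derivative:
∂Y/∂X = 48X^3

∂Y/∂X = 48X^3 > 0 (assuming positive values)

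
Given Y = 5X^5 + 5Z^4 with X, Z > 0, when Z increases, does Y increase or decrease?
Y increases

Taking the partial derivative:
∂Y/∂Z = 20Z^3

∂Y/∂Z = 20Z^3 > 0 (assuming positive values)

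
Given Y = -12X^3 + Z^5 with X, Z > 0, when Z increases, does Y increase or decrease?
Y increases

Taking the partial derivative:
∂Y/∂Z = 5Z^4

∂Y/∂Z = 5Z^4 > 0 (assuming positive values)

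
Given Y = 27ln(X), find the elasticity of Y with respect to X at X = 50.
Elasticity = 1/ln(50) ≈ 0.2556

Elasticity = (dY/dX) · (X/Y)

dY/dX = 27/X
At X = 50: dY/dX = 27/50, Y = 27·ln(50)

Elasticity = (27/50) · (50 / (27·ln(50))) = 1/ln(50) ≈ 0.2556

Interpretation: for a small percentage change in X, the percentage change in Y is approximately 0.26 times as large.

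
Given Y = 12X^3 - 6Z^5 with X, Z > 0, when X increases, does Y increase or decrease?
Y increases

Taking the partial derivative:
∂Y/∂X = 36X^2

∂Y/∂X = 36X^2 > 0 (assuming positive values)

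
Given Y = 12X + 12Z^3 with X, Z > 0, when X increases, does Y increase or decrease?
Y increases

Taking the partial derivative:
∂Y/∂X = 12

∂Y/∂X = 12 > 0 (assuming positive values)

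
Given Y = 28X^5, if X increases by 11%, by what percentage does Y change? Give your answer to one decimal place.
68.5%

For Y = 28X^5:
If X → X(1 + 0.11)
Then Y → Y · (1 + 0.11)^5
     ≈ Y · 1.6851

Percentage change = ((1 + 0.11)^5 − 1) × 100% ≈ 68.5%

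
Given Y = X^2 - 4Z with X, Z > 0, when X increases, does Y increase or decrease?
Y increases

Taking the partial derivative:
∂Y/∂X = 2X

∂Y/∂X = 2X > 0 (assuming positive values)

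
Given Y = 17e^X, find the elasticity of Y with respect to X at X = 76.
Elasticity = 76

Elasticity = (dY/dX) · (X/Y)

dY/dX = 17·e^X
At X = 76: dY/dX = 17·e^76, Y = 17·e^76

Elasticity = (17·e^76) · (76 / (17·e^76)) = 76

Interpretation: for a small percentage change in X, the percentage change in Y is approximately 76.00 times as large.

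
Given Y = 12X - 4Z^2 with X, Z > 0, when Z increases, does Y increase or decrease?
Y decreases

Taking the partial derivative:
∂Y/∂Z = -8Z

∂Y/∂Z = -8Z < 0 (assuming positive values)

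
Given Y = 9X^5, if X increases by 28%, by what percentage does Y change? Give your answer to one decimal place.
243.6%

For Y = 9X^5:
If X → X(1 + 0.28)
Then Y → Y · (1 + 0.28)^5
     ≈ Y · 3.4360

Percentage change = ((1 + 0.28)^5 − 1) × 100% ≈ 243.6%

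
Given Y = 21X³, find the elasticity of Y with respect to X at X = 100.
Elasticity = 3

Elasticity = (dY/dX) · (X/Y)

dY/dX = 63·X²
At X = 100: dY/dX = 630000, Y = 21000000

Elasticity = 630000 · (100 / 21000000) = 3

Interpretation: for a small percentage change in X, the percentage change in Y is approximately 3.00 times as large.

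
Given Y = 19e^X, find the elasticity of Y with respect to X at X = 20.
Elasticity = 20

Elasticity = (dY/dX) · (X/Y)

dY/dX = 19·e^X
At X = 20: dY/dX = 19·e^20, Y = 19·e^20

Elasticity = (19·e^20) · (20 / (19·e^20)) = 20

Interpretation: for a small percentage change in X, the percentage change in Y is approximately 20.00 times as large.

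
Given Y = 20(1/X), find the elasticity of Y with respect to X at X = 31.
Elasticity = -1

Elasticity = (dY/dX) · (X/Y)

dY/dX = -20/X²
At X = 31: dY/dX = -20/961, Y = 20/31

Elasticity = (-20/961) · (31 / (20/31)) = -1

Interpretation: for a small percentage change in X, the percentage change in Y is approximately -1.00 times as large.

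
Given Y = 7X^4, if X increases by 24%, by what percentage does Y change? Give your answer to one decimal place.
136.4%

For Y = 7X^4:
If X → X(1 + 0.24)
Then Y → Y · (1 + 0.24)^4
     ≈ Y · 2.3642

Percentage change = ((1 + 0.24)^4 − 1) × 100% ≈ 136.4%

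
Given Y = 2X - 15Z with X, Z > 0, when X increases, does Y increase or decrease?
Y increases

Taking the partial derivative:
∂Y/∂X = 2

∂Y/∂X = 2 > 0 (assuming positive values)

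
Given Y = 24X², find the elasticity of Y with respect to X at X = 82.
Elasticity = 2

Elasticity = (dY/dX) · (X/Y)

dY/dX = 48·X
At X = 82: dY/dX = 3936, Y = 161376

Elasticity = 3936 · (82 / 161376) = 2

Interpretation: for a small percentage change in X, the percentage change in Y is approximately 2.00 times as large.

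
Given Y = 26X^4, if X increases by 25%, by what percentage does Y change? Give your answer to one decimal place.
144.1%

For Y = 26X^4:
If X → X(1 + 0.25)
Then Y → Y · (1 + 0.25)^4
     ≈ Y · 2.4414

Percentage change = ((1 + 0.25)^4 − 1) × 100% ≈ 144.1%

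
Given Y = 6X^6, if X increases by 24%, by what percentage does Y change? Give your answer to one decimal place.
263.5%

For Y = 6X^6:
If X → X(1 + 0.24)
Then Y → Y · (1 + 0.24)^6
     ≈ Y · 3.6352

Percentage change = ((1 + 0.24)^6 − 1) × 100% ≈ 263.5%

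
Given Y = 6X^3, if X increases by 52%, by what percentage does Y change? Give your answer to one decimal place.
251.2%

For Y = 6X^3:
If X → X(1 + 0.52)
Then Y → Y · (1 + 0.52)^3
     ≈ Y · 3.5118

Percentage change = ((1 + 0.52)^3 − 1) × 100% ≈ 251.2%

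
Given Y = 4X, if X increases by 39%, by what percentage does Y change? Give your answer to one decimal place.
39.0%

For Y = 4X:
If X → X(1 + 0.39)
Then Y → Y · (1 + 0.39)^1
     = Y · 1.3900

Percentage change = ((1 + 0.39)^1 − 1) × 100% = 39.0%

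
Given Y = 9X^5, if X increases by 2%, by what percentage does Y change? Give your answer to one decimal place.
10.4%

For Y = 9X^5:
If X → X(1 + 0.02)
Then Y → Y · (1 + 0.02)^5
     ≈ Y · 1.1041

Percentage change = ((1 + 0.02)^5 − 1) × 100% ≈ 10.4%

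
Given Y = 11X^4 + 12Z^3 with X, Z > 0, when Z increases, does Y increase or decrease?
Y increases

Taking the partial derivative:
∂Y/∂Z = 36Z^2

∂Y/∂Z = 36Z^2 > 0 (assuming positive values)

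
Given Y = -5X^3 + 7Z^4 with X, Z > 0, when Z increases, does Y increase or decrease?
Y increases

Taking the partial derivative:
∂Y/∂Z = 28Z^3

∂Y/∂Z = 28Z^3 > 0 (assuming positive values)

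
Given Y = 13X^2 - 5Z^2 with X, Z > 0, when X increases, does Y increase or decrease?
Y increases

Taking the partial derivative:
∂Y/∂X = 26X

∂Y/∂X = 26X > 0 (assuming positive values)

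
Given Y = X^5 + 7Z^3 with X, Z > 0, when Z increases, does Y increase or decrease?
Y increases

Taking the partial derivative:
∂Y/∂Z = 21Z^2

∂Y/∂Z = 21Z^2 > 0 (assuming positive values)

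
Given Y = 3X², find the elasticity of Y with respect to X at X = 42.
Elasticity = 2

Elasticity = (dY/dX) · (X/Y)

dY/dX = 6·X
At X = 42: dY/dX = 252, Y = 5292

Elasticity = 252 · (42 / 5292) = 2

Interpretation: for a small percentage change in X, the percentage change in Y is approximately 2.00 times as large.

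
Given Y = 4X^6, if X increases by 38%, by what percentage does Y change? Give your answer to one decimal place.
590.7%

For Y = 4X^6:
If X → X(1 + 0.38)
Then Y → Y · (1 + 0.38)^6
     ≈ Y · 6.9068

Percentage change = ((1 + 0.38)^6 − 1) × 100% ≈ 590.7%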